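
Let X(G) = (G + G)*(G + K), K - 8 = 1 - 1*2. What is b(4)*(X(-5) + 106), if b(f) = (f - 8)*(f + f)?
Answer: -2752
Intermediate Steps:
b(f) = 2*f*(-8 + f) (b(f) = (-8 + f)*(2*f) = 2*f*(-8 + f))
K = 7 (K = 8 + (1 - 1*2) = 8 + (1 - 2) = 8 - 1 = 7)
X(G) = 2*G*(7 + G) (X(G) = (G + G)*(G + 7) = (2*G)*(7 + G) = 2*G*(7 + G))
b(4)*(X(-5) + 106) = (2*4*(-8 + 4))*(2*(-5)*(7 - 5) + 106) = (2*4*(-4))*(2*(-5)*2 + 106) = -32*(-20 + 106) = -32*86 = -2752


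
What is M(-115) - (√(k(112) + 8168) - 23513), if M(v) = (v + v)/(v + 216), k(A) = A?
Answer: 2374583/101 - 6*√230 ≈ 23420.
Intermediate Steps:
M(v) = 2*v/(216 + v) (M(v) = (2*v)/(216 + v) = 2*v/(216 + v))
M(-115) - (√(k(112) + 8168) - 23513) = 2*(-115)/(216 - 115) - (√(112 + 8168) - 23513) = 2*(-115)/101 - (√8280 - 23513) = 2*(-115)*(1/101) - (6*√230 - 23513) = -230/101 - (-23513 + 6*√230) = -230/101 + (23513 - 6*√230) = 2374583/101 - 6*√230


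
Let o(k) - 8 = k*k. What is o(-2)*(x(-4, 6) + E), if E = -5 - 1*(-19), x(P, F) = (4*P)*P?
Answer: 936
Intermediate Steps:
x(P, F) = 4*P²
o(k) = 8 + k² (o(k) = 8 + k*k = 8 + k²)
E = 14 (E = -5 + 19 = 14)
o(-2)*(x(-4, 6) + E) = (8 + (-2)²)*(4*(-4)² + 14) = (8 + 4)*(4*16 + 14) = 12*(64 + 14) = 12*78 = 936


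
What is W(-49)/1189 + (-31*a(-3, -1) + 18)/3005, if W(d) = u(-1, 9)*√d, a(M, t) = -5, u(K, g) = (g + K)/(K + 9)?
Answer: 173/3005 + 7*I/1189 ≈ 0.057571 + 0.0058873*I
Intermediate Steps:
u(K, g) = (K + g)/(9 + K)
W(d) = √d (W(d) = ((-1 + 9)/(9 - 1))*√d = (8/8)*√d = ((⅛)*8)*√d = 1*√d = √d)
W(-49)/1189 + (-31*a(-3, -1) + 18)/3005 = √(-49)/1189 + (-31*(-5) + 18)/3005 = (7*I)*(1/1189) + (155 + 18)*(1/3005) = 7*I/1189 + 173*(1/3005) = 7*I/1189 + 173/3005 = 173/3005 + 7*I/1189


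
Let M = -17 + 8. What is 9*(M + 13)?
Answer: 36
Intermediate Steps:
M = -9
9*(M + 13) = 9*(-9 + 13) = 9*4 = 36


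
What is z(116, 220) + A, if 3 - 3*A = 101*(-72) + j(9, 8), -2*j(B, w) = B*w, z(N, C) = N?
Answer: 2553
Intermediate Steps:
j(B, w) = -B*w/2
A = 2437 (A = 1 - (101*(-72) - ½*9*8)/3 = 1 - (-7272 - 36)/3 = 1 - ⅓*(-7308) = 1 + 2436 = 2437)
z(116, 220) + A = 116 + 2437 = 2553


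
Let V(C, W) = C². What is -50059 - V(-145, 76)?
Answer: -71084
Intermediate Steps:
-50059 - V(-145, 76) = -50059 - 1*(-145)² = -50059 - 1*21025 = -50059 - 21025 = -71084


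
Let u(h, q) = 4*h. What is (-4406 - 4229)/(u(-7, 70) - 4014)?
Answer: 8635/4042 ≈ 2.1363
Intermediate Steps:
(-4406 - 4229)/(u(-7, 70) - 4014) = (-4406 - 4229)/(4*(-7) - 4014) = -8635/(-28 - 4014) = -8635/(-4042) = -8635*(-1/4042) = 8635/4042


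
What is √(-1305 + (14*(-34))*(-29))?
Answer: √12499 ≈ 111.80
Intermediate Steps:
√(-1305 + (14*(-34))*(-29)) = √(-1305 - 476*(-29)) = √(-1305 + 13804) = √12499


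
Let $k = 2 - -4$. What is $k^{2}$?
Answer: $36$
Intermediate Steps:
$k = 6$ ($k = 2 + 4 = 6$)
$k^{2} = 6^{2} = 36$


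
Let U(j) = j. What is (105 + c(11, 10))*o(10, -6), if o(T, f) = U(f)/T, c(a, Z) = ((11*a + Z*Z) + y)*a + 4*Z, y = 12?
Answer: -8124/5 ≈ -1624.8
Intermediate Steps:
c(a, Z) = 4*Z + a*(12 + Z² + 11*a) (c(a, Z) = ((11*a + Z*Z) + 12)*a + 4*Z = ((11*a + Z²) + 12)*a + 4*Z = ((Z² + 11*a) + 12)*a + 4*Z = (12 + Z² + 11*a)*a + 4*Z = a*(12 + Z² + 11*a) + 4*Z = 4*Z + a*(12 + Z² + 11*a))
o(T, f) = f/T
(105 + c(11, 10))*o(10, -6) = (105 + (4*10 + 11*11² + 12*11 + 11*10²))*(-6/10) = (105 + (40 + 11*121 + 132 + 11*100))*(-6*⅒) = (105 + (40 + 1331 + 132 + 1100))*(-⅗) = (105 + 2603)*(-⅗) = 2708*(-⅗) = -8124/5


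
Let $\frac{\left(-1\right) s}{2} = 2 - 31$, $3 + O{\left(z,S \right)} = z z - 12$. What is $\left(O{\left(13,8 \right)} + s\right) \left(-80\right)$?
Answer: $-16960$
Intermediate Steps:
$O{\left(z,S \right)} = -15 + z^{2}$ ($O{\left(z,S \right)} = -3 + \left(z z - 12\right) = -3 + \left(z^{2} - 12\right) = -3 + \left(-12 + z^{2}\right) = -15 + z^{2}$)
$s = 58$ ($s = - 2 \left(2 - 31\right) = \left(-2\right) \left(-29\right) = 58$)
$\left(O{\left(13,8 \right)} + s\right) \left(-80\right) = \left(\left(-15 + 13^{2}\right) + 58\right) \left(-80\right) = \left(\left(-15 + 169\right) + 58\right) \left(-80\right) = \left(154 + 58\right) \left(-80\right) = 212 \left(-80\right) = -16960$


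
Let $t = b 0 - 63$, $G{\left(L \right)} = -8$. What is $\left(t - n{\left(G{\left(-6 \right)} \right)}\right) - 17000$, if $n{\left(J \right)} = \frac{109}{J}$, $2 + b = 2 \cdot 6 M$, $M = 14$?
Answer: $- \frac{136395}{8} \approx -17049.0$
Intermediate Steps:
$b = 166$ ($b = -2 + 2 \cdot 6 \cdot 14 = -2 + 12 \cdot 14 = -2 + 168 = 166$)
$t = -63$ ($t = 166 \cdot 0 - 63 = 0 - 63 = -63$)
$\left(t - n{\left(G{\left(-6 \right)} \right)}\right) - 17000 = \left(-63 - \frac{109}{-8}\right) - 17000 = \left(-63 - 109 \left(- \frac{1}{8}\right)\right) - 17000 = \left(-63 - - \frac{109}{8}\right) - 17000 = \left(-63 + \frac{109}{8}\right) - 17000 = - \frac{395}{8} - 17000 = - \frac{136395}{8}$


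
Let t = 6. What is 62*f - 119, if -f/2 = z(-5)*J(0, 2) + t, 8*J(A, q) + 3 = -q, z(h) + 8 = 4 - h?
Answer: -1571/2 ≈ -785.50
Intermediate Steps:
z(h) = -4 - h (z(h) = -8 + (4 - h) = -4 - h)
J(A, q) = -3/8 - q/8 (J(A, q) = -3/8 + (-q)/8 = -3/8 - q/8)
f = -43/4 (f = -2*((-4 - 1*(-5))*(-3/8 - ⅛*2) + 6) = -2*((-4 + 5)*(-3/8 - ¼) + 6) = -2*(1*(-5/8) + 6) = -2*(-5/8 + 6) = -2*43/8 = -43/4 ≈ -10.750)
62*f - 119 = 62*(-43/4) - 119 = -1333/2 - 119 = -1571/2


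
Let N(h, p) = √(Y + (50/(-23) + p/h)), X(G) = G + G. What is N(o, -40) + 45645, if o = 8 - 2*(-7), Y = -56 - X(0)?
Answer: 45645 + I*√3840034/253 ≈ 45645.0 + 7.7455*I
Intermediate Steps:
X(G) = 2*G
Y = -56 (Y = -56 - 2*0 = -56 - 1*0 = -56 + 0 = -56)
o = 22 (o = 8 + 14 = 22)
N(h, p) = √(-1338/23 + p/h) (N(h, p) = √(-56 + (50/(-23) + p/h)) = √(-56 + (50*(-1/23) + p/h)) = √(-56 + (-50/23 + p/h)) = √(-1338/23 + p/h))
N(o, -40) + 45645 = √(-30774 + 529*(-40)/22)/23 + 45645 = √(-30774 + 529*(-40)*(1/22))/23 + 45645 = √(-30774 - 10580/11)/23 + 45645 = √(-349094/11)/23 + 45645 = (I*√3840034/11)/23 + 45645 = I*√3840034/253 + 45645 = 45645 + I*√3840034/253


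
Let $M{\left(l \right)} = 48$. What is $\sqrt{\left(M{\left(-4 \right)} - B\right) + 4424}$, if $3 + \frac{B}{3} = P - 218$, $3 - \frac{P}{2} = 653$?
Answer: $\sqrt{9035} \approx 95.053$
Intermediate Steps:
$P = -1300$ ($P = 6 - 1306 = -1300$)
$B = -4563$ ($B = -9 + 3 \left(-1300 - 218\right) = -9 + 3 \left(-1518\right) = -9 - 4554 = -4563$)
$\sqrt{\left(M{\left(-4 \right)} - B\right) + 4424} = \sqrt{\left(48 - -4563\right) + 4424} = \sqrt{\left(48 + 4563\right) + 4424} = \sqrt{4611 + 4424} = \sqrt{9035}$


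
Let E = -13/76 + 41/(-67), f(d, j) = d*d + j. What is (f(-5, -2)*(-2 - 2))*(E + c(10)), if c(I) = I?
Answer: -1079459/1273 ≈ -847.96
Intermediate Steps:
f(d, j) = j + d² (f(d, j) = d² + j = j + d²)
E = -3987/5092 (E = -13*1/76 + 41*(-1/67) = -13/76 - 41/67 = -3987/5092 ≈ -0.78299)
(f(-5, -2)*(-2 - 2))*(E + c(10)) = ((-2 + (-5)²)*(-2 - 2))*(-3987/5092 + 10) = ((-2 + 25)*(-4))*(46933/5092) = (23*(-4))*(46933/5092) = -92*46933/5092 = -1079459/1273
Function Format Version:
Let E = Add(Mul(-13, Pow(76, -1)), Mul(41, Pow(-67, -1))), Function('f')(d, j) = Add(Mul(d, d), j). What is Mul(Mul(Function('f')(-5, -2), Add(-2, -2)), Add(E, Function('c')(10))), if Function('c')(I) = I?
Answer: Rational(-1079459, 1273) ≈ -847.96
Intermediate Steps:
Function('f')(d, j) = Add(j, Pow(d, 2)) (Function('f')(d, j) = Add(Pow(d, 2), j) = Add(j, Pow(d, 2)))
E = Rational(-3987, 5092) (E = Add(Mul(-13, Rational(1, 76)), Mul(41, Rational(-1, 67))) = Add(Rational(-13, 76), Rational(-41, 67)) = Rational(-3987, 5092) ≈ -0.78299)
Mul(Mul(Function('f')(-5, -2), Add(-2, -2)), Add(E, Function('c')(10))) = Mul(Mul(Add(-2, Pow(-5, 2)), Add(-2, -2)), Add(Rational(-3987, 5092), 10)) = Mul(Mul(Add(-2, 25), -4), Rational(46933, 5092)) = Mul(Mul(23, -4), Rational(46933, 5092)) = Mul(-92, Rational(46933, 5092)) = Rational(-1079459, 1273)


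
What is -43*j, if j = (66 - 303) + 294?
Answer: -2451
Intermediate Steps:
j = 57 (j = -237 + 294 = 57)
-43*j = -43*57 = -2451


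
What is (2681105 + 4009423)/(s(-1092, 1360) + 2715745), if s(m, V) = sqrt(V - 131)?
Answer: 4542441990840/1843817725949 - 1672632*sqrt(1229)/1843817725949 ≈ 2.4636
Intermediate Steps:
s(m, V) = sqrt(-131 + V)
(2681105 + 4009423)/(s(-1092, 1360) + 2715745) = (2681105 + 4009423)/(sqrt(-131 + 1360) + 2715745) = 6690528/(sqrt(1229) + 2715745) = 6690528/(2715745 + sqrt(1229))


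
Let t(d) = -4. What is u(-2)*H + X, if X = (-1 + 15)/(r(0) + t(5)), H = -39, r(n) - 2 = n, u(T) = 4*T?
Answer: 305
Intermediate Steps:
r(n) = 2 + n
X = -7 (X = (-1 + 15)/((2 + 0) - 4) = 14/(2 - 4) = 14/(-2) = 14*(-½) = -7)
u(-2)*H + X = (4*(-2))*(-39) - 7 = -8*(-39) - 7 = 312 - 7 = 305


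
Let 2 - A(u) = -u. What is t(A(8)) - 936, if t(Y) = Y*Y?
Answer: -836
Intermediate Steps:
A(u) = 2 + u (A(u) = 2 - (-1)*u = 2 + u)
t(Y) = Y²
t(A(8)) - 936 = (2 + 8)² - 936 = 10² - 936 = 100 - 936 = -836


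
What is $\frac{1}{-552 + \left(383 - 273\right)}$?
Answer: $- \frac{1}{442} \approx -0.0022624$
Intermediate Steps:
$\frac{1}{-552 + \left(383 - 273\right)} = \frac{1}{-552 + 110} = \frac{1}{-442} = - \frac{1}{442}$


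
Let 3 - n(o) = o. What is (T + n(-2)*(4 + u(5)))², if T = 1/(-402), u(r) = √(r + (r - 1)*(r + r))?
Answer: 246430021/161604 + 40195*√5/67 ≈ 2866.4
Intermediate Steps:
n(o) = 3 - o
u(r) = √(r + 2*r*(-1 + r)) (u(r) = √(r + (-1 + r)*(2*r)) = √(r + 2*r*(-1 + r)))
T = -1/402 ≈ -0.0024876
(T + n(-2)*(4 + u(5)))² = (-1/402 + (3 - 1*(-2))*(4 + √(5*(-1 + 2*5))))² = (-1/402 + (3 + 2)*(4 + √(5*(-1 + 10))))² = (-1/402 + 5*(4 + √(5*9)))² = (-1/402 + 5*(4 + √45))² = (-1/402 + 5*(4 + 3*√5))² = (-1/402 + (20 + 15*√5))² = (8039/402 + 15*√5)²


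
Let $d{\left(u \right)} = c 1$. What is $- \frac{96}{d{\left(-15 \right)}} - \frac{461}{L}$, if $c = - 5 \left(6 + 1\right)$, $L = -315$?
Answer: $\frac{265}{63} \approx 4.2064$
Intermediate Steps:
$c = -35$ ($c = \left(-5\right) 7 = -35$)
$d{\left(u \right)} = -35$ ($d{\left(u \right)} = \left(-35\right) 1 = -35$)
$- \frac{96}{d{\left(-15 \right)}} - \frac{461}{L} = - \frac{96}{-35} - \frac{461}{-315} = \left(-96\right) \left(- \frac{1}{35}\right) - - \frac{461}{315} = \frac{96}{35} + \frac{461}{315} = \frac{265}{63}$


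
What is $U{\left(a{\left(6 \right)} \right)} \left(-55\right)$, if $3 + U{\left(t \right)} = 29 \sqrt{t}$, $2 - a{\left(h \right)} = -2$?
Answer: $-3025$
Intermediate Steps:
$a{\left(h \right)} = 4$ ($a{\left(h \right)} = 2 - -2 = 2 + 2 = 4$)
$U{\left(t \right)} = -3 + 29 \sqrt{t}$
$U{\left(a{\left(6 \right)} \right)} \left(-55\right) = \left(-3 + 29 \sqrt{4}\right) \left(-55\right) = \left(-3 + 29 \cdot 2\right) \left(-55\right) = \left(-3 + 58\right) \left(-55\right) = 55 \left(-55\right) = -3025$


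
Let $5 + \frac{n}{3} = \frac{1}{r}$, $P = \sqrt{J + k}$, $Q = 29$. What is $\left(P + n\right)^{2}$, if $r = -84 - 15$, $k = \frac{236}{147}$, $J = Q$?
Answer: $\frac{13687921}{53361} - \frac{992 \sqrt{13497}}{693} \approx 90.214$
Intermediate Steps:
$J = 29$
$k = \frac{236}{147}$ ($k = 236 \cdot \frac{1}{147} = \frac{236}{147} \approx 1.6054$)
$P = \frac{\sqrt{13497}}{21}$ ($P = \sqrt{29 + \frac{236}{147}} = \sqrt{\frac{4499}{147}} = \frac{\sqrt{13497}}{21} \approx 5.5322$)
$r = -99$
$n = - \frac{496}{33}$ ($n = -15 + \frac{3}{-99} = -15 + 3 \left(- \frac{1}{99}\right) = -15 - \frac{1}{33} = - \frac{496}{33} \approx -15.03$)
$\left(P + n\right)^{2} = \left(\frac{\sqrt{13497}}{21} - \frac{496}{33}\right)^{2} = \left(- \frac{496}{33} + \frac{\sqrt{13497}}{21}\right)^{2}$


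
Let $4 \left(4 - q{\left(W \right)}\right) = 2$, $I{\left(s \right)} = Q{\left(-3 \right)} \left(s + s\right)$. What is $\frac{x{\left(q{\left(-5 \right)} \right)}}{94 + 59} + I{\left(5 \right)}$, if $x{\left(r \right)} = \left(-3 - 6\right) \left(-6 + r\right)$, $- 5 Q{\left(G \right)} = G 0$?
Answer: $\frac{5}{34} \approx 0.14706$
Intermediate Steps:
$Q{\left(G \right)} = 0$ ($Q{\left(G \right)} = - \frac{G 0}{5} = \left(- \frac{1}{5}\right) 0 = 0$)
$I{\left(s \right)} = 0$ ($I{\left(s \right)} = 0 \left(s + s\right) = 0 \cdot 2 s = 0$)
$q{\left(W \right)} = \frac{7}{2}$ ($q{\left(W \right)} = 4 - \frac{1}{2} = \frac{7}{2}$)
$x{\left(r \right)} = 54 - 9 r$ ($x{\left(r \right)} = - 9 \left(-6 + r\right) = 54 - 9 r$)
$\frac{x{\left(q{\left(-5 \right)} \right)}}{94 + 59} + I{\left(5 \right)} = \frac{54 - \frac{63}{2}}{94 + 59} + 0 = \frac{54 - \frac{63}{2}}{153} + 0 = \frac{1}{153} \cdot \frac{45}{2} + 0 = \frac{5}{34} + 0 = \frac{5}{34}$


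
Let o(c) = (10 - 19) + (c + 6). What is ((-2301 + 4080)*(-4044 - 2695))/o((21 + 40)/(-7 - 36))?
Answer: 515513283/190 ≈ 2.7132e+6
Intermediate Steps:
o(c) = -3 + c (o(c) = -9 + (6 + c) = -3 + c)
((-2301 + 4080)*(-4044 - 2695))/o((21 + 40)/(-7 - 36)) = ((-2301 + 4080)*(-4044 - 2695))/(-3 + (21 + 40)/(-7 - 36)) = (1779*(-6739))/(-3 + 61/(-43)) = -11988681/(-3 + 61*(-1/43)) = -11988681/(-3 - 61/43) = -11988681/(-190/43) = -11988681*(-43/190) = 515513283/190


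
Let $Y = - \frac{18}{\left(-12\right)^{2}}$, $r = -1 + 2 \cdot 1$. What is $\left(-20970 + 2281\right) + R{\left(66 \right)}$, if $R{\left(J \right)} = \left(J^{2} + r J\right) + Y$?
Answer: $- \frac{114137}{8} \approx -14267.0$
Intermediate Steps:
$r = 1$ ($r = -1 + 2 = 1$)
$Y = - \frac{1}{8}$ ($Y = - \frac{18}{144} = \left(-18\right) \frac{1}{144} = - \frac{1}{8} \approx -0.125$)
$R{\left(J \right)} = - \frac{1}{8} + J + J^{2}$ ($R{\left(J \right)} = \left(J^{2} + 1 J\right) - \frac{1}{8} = \left(J^{2} + J\right) - \frac{1}{8} = \left(J + J^{2}\right) - \frac{1}{8} = - \frac{1}{8} + J + J^{2}$)
$\left(-20970 + 2281\right) + R{\left(66 \right)} = \left(-20970 + 2281\right) + \left(- \frac{1}{8} + 66 + 66^{2}\right) = -18689 + \left(- \frac{1}{8} + 66 + 4356\right) = -18689 + \frac{35375}{8} = - \frac{114137}{8}$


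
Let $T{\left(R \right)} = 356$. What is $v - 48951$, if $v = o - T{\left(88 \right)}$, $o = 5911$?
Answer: $-43396$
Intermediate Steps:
$v = 5555$ ($v = 5911 - 356 = 5555$)
$v - 48951 = 5555 - 48951 = -43396$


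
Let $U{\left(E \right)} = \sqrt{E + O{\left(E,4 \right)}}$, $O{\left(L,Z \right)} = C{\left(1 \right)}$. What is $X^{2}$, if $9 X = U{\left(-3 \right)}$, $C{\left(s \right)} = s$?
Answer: $- \frac{2}{81} \approx -0.024691$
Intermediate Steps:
$O{\left(L,Z \right)} = 1$
$U{\left(E \right)} = \sqrt{1 + E}$ ($U{\left(E \right)} = \sqrt{E + 1} = \sqrt{1 + E}$)
$X = \frac{i \sqrt{2}}{9}$ ($X = \frac{\sqrt{1 - 3}}{9} = \frac{\sqrt{-2}}{9} = \frac{i \sqrt{2}}{9} \approx 0.15713 i$)
$X^{2} = \left(\frac{i \sqrt{2}}{9}\right)^{2} = - \frac{2}{81}$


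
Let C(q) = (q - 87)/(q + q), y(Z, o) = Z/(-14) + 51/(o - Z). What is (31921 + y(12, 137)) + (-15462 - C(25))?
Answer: 14402317/875 ≈ 16460.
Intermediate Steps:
y(Z, o) = 51/(o - Z) - Z/14 (y(Z, o) = Z*(-1/14) + 51/(o - Z) = -Z/14 + 51/(o - Z) = 51/(o - Z) - Z/14)
C(q) = (-87 + q)/(2*q) (C(q) = (-87 + q)/((2*q)) = (-87 + q)*(1/(2*q)) = (-87 + q)/(2*q))
(31921 + y(12, 137)) + (-15462 - C(25)) = (31921 + (-714 - 1*12² + 12*137)/(14*(12 - 1*137))) + (-15462 - (-87 + 25)/(2*25)) = (31921 + (-714 - 1*144 + 1644)/(14*(12 - 137))) + (-15462 - (-62)/(2*25)) = (31921 + (1/14)*(-714 - 144 + 1644)/(-125)) + (-15462 - 1*(-31/25)) = (31921 + (1/14)*(-1/125)*786) + (-15462 + 31/25) = (31921 - 393/875) - 386519/25 = 27930482/875 - 386519/25 = 14402317/875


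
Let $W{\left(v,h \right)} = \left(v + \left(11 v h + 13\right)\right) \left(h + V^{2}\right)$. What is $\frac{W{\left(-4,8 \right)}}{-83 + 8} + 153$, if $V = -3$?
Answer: $\frac{17306}{75} \approx 230.75$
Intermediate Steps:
$W{\left(v,h \right)} = \left(9 + h\right) \left(13 + v + 11 h v\right)$ ($W{\left(v,h \right)} = \left(v + \left(11 v h + 13\right)\right) \left(h + \left(-3\right)^{2}\right) = \left(v + \left(11 h v + 13\right)\right) \left(h + 9\right) = \left(v + \left(13 + 11 h v\right)\right) \left(9 + h\right) = \left(13 + v + 11 h v\right) \left(9 + h\right) = \left(9 + h\right) \left(13 + v + 11 h v\right)$)
$\frac{W{\left(-4,8 \right)}}{-83 + 8} + 153 = \frac{117 + 9 \left(-4\right) + 13 \cdot 8 + 11 \left(-4\right) 8^{2} + 100 \cdot 8 \left(-4\right)}{-83 + 8} + 153 = \frac{117 - 36 + 104 + 11 \left(-4\right) 64 - 3200}{-75} + 153 = - \frac{117 - 36 + 104 - 2816 - 3200}{75} + 153 = \left(- \frac{1}{75}\right) \left(-5831\right) + 153 = \frac{5831}{75} + 153 = \frac{17306}{75}$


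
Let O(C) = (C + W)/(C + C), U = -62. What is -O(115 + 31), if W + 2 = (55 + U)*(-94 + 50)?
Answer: -113/73 ≈ -1.5479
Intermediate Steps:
W = 306 (W = -2 + (55 - 62)*(-94 + 50) = -2 - 7*(-44) = -2 + 308 = 306)
O(C) = (306 + C)/(2*C) (O(C) = (C + 306)/(C + C) = (306 + C)/((2*C)) = (306 + C)*(1/(2*C)) = (306 + C)/(2*C))
-O(115 + 31) = -(306 + (115 + 31))/(2*(115 + 31)) = -(306 + 146)/(2*146) = -452/(2*146) = -1*113/73 = -113/73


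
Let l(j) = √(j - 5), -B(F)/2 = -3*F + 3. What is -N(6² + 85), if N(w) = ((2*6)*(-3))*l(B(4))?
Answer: 36*√13 ≈ 129.80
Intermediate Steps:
B(F) = -6 + 6*F (B(F) = -2*(-3*F + 3) = -2*(3 - 3*F) = -6 + 6*F)
l(j) = √(-5 + j)
N(w) = -36*√13 (N(w) = ((2*6)*(-3))*√(-5 + (-6 + 6*4)) = (12*(-3))*√(-5 + (-6 + 24)) = -36*√(-5 + 18) = -36*√13)
-N(6² + 85) = -(-36)*√13 = 36*√13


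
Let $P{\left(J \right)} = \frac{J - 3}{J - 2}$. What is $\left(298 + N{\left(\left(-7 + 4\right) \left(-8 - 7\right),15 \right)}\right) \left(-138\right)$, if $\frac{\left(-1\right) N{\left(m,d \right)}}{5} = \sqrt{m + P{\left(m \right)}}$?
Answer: $-41124 + \frac{690 \sqrt{85011}}{43} \approx -36445.0$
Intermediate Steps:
$P{\left(J \right)} = \frac{-3 + J}{-2 + J}$
$N{\left(m,d \right)} = - 5 \sqrt{m + \frac{-3 + m}{-2 + m}}$
$\left(298 + N{\left(\left(-7 + 4\right) \left(-8 - 7\right),15 \right)}\right) \left(-138\right) = \left(298 - 5 \sqrt{- \frac{3 + \left(-7 + 4\right) \left(-8 - 7\right) - \left(\left(-7 + 4\right) \left(-8 - 7\right)\right)^{2}}{-2 + \left(-7 + 4\right) \left(-8 - 7\right)}}\right) \left(-138\right) = \left(298 - 5 \sqrt{- \frac{3 - -45 - \left(\left(-3\right) \left(-15\right)\right)^{2}}{-2 - -45}}\right) \left(-138\right) = \left(298 - 5 \sqrt{- \frac{3 + 45 - 45^{2}}{-2 + 45}}\right) \left(-138\right) = \left(298 - 5 \sqrt{- \frac{3 + 45 - 2025}{43}}\right) \left(-138\right) = \left(298 - 5 \sqrt{\left(-1\right) \frac{1}{43} \left(3 + 45 - 2025\right)}\right) \left(-138\right) = \left(298 - 5 \sqrt{\left(-1\right) \frac{1}{43} \left(-1977\right)}\right) \left(-138\right) = \left(298 - 5 \sqrt{\frac{1977}{43}}\right) \left(-138\right) = \left(298 - 5 \frac{\sqrt{85011}}{43}\right) \left(-138\right) = \left(298 - \frac{5 \sqrt{85011}}{43}\right) \left(-138\right) = -41124 + \frac{690 \sqrt{85011}}{43}$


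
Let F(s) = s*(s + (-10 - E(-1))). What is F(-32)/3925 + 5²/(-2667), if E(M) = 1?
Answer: 3571667/10467975 ≈ 0.34120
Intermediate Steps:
F(s) = s*(-11 + s) (F(s) = s*(s + (-10 - 1*1)) = s*(s + (-10 - 1)) = s*(s - 11) = s*(-11 + s))
F(-32)/3925 + 5²/(-2667) = -32*(-11 - 32)/3925 + 5²/(-2667) = -32*(-43)*(1/3925) + 25*(-1/2667) = 1376*(1/3925) - 25/2667 = 1376/3925 - 25/2667 = 3571667/10467975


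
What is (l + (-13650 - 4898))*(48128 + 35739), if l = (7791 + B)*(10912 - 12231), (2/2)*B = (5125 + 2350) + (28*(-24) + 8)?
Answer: -1616837172062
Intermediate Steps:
B = 6811 (B = (5125 + 2350) + (28*(-24) + 8) = 7475 + (-672 + 8) = 7475 - 664 = 6811)
l = -19260038 (l = (7791 + 6811)*(10912 - 12231) = 14602*(-1319) = -19260038)
(l + (-13650 - 4898))*(48128 + 35739) = (-19260038 + (-13650 - 4898))*(48128 + 35739) = (-19260038 - 18548)*83867 = -19278586*83867 = -1616837172062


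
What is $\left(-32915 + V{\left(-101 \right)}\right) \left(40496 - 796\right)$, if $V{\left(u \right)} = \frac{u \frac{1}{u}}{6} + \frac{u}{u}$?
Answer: $- \frac{3920037550}{3} \approx -1.3067 \cdot 10^{9}$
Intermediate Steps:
$V{\left(u \right)} = \frac{7}{6}$ ($V{\left(u \right)} = 1 \cdot \frac{1}{6} + 1 = \frac{1}{6} + 1 = \frac{7}{6}$)
$\left(-32915 + V{\left(-101 \right)}\right) \left(40496 - 796\right) = \left(-32915 + \frac{7}{6}\right) \left(40496 - 796\right) = \left(- \frac{197483}{6}\right) 39700 = - \frac{3920037550}{3}$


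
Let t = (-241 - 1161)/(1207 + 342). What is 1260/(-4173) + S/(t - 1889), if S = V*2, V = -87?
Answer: -9823262/46805759 ≈ -0.20987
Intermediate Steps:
t = -1402/1549 ≈ -0.90510
S = -174 (S = -87*2 = -174)
1260/(-4173) + S/(t - 1889) = 1260/(-4173) - 174/(-1402/1549 - 1889) = 1260*(-1/4173) - 174/(-2927463/1549) = -420/1391 - 174*(-1549/2927463) = -420/1391 + 3098/33649 = -9823262/46805759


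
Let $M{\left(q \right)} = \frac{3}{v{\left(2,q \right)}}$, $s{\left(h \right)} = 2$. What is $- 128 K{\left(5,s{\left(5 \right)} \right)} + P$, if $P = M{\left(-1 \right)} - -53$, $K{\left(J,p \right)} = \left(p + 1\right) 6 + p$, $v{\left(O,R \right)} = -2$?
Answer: $- \frac{5017}{2} \approx -2508.5$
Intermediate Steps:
$K{\left(J,p \right)} = 6 + 7 p$ ($K{\left(J,p \right)} = \left(1 + p\right) 6 + p = \left(6 + 6 p\right) + p = 6 + 7 p$)
$M{\left(q \right)} = - \frac{3}{2}$ ($M{\left(q \right)} = \frac{3}{-2} = 3 \left(- \frac{1}{2}\right) = - \frac{3}{2}$)
$P = \frac{103}{2}$ ($P = - \frac{3}{2} - -53 = - \frac{3}{2} + 53 = \frac{103}{2} \approx 51.5$)
$- 128 K{\left(5,s{\left(5 \right)} \right)} + P = - 128 \left(6 + 7 \cdot 2\right) + \frac{103}{2} = - 128 \left(6 + 14\right) + \frac{103}{2} = \left(-128\right) 20 + \frac{103}{2} = -2560 + \frac{103}{2} = - \frac{5017}{2}$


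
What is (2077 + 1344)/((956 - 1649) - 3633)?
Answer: -3421/4326 ≈ -0.79080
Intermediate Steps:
(2077 + 1344)/((956 - 1649) - 3633) = 3421/(-693 - 3633) = 3421/(-4326) = 3421*(-1/4326) = -3421/4326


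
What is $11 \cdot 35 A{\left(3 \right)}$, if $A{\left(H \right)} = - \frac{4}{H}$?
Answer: $- \frac{1540}{3} \approx -513.33$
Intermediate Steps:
$11 \cdot 35 A{\left(3 \right)} = 11 \cdot 35 \left(- \frac{4}{3}\right) = 385 \left(\left(-4\right) \frac{1}{3}\right) = 385 \left(- \frac{4}{3}\right) = - \frac{1540}{3}$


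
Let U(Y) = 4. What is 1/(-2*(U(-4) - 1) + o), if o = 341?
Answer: 1/335 ≈ 0.0029851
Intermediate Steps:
1/(-2*(U(-4) - 1) + o) = 1/(-2*(4 - 1) + 341) = 1/(-2*3 + 341) = 1/(-6 + 341) = 1/335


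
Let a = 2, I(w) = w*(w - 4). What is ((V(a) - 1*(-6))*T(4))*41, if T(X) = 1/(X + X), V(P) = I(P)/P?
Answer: 41/2 ≈ 20.500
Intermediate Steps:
I(w) = w*(-4 + w)
V(P) = -4 + P (V(P) = (P*(-4 + P))/P = -4 + P)
T(X) = 1/(2*X)
((V(a) - 1*(-6))*T(4))*41 = (((-4 + 2) - 1*(-6))*((½)/4))*41 = ((-2 + 6)*((½)*(¼)))*41 = (4*(⅛))*41 = (½)*41 = 41/2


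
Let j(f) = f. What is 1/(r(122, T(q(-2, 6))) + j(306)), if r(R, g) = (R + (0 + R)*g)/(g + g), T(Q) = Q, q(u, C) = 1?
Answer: 1/428 ≈ 0.0023364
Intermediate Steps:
r(R, g) = (R + R*g)/(2*g) (r(R, g) = (R + R*g)/((2*g)) = (R + R*g)*(1/(2*g)) = (R + R*g)/(2*g))
1/(r(122, T(q(-2, 6))) + j(306)) = 1/((½)*122*(1 + 1)/1 + 306) = 1/((½)*122*1*2 + 306) = 1/(122 + 306) = 1/428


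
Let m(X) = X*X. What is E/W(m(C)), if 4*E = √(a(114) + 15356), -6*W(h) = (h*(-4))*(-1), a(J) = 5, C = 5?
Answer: -3*√15361/200 ≈ -1.8591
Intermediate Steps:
m(X) = X²
W(h) = -2*h/3 (W(h) = -h*(-4)*(-1)/6 = -(-4*h)*(-1)/6 = -2*h/3)
E = √15361/4 (E = √(5 + 15356)/4 = √15361/4 ≈ 30.985)
E/W(m(C)) = (√15361/4)/((-⅔*5²)) = (√15361/4)/((-⅔*25)) = (√15361/4)/(-50/3) = (√15361/4)*(-3/50) = -3*√15361/200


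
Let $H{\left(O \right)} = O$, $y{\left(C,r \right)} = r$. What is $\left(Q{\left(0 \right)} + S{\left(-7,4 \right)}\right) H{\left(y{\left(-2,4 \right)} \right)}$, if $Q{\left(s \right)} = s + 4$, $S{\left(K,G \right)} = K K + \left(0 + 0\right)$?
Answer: $212$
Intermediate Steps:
$S{\left(K,G \right)} = K^{2}$ ($S{\left(K,G \right)} = K^{2} + 0 = K^{2}$)
$Q{\left(s \right)} = 4 + s$
$\left(Q{\left(0 \right)} + S{\left(-7,4 \right)}\right) H{\left(y{\left(-2,4 \right)} \right)} = \left(\left(4 + 0\right) + \left(-7\right)^{2}\right) 4 = \left(4 + 49\right) 4 = 53 \cdot 4 = 212$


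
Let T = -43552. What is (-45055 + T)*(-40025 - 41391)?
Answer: 7214027512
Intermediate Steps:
(-45055 + T)*(-40025 - 41391) = (-45055 - 43552)*(-40025 - 41391) = -88607*(-81416) = 7214027512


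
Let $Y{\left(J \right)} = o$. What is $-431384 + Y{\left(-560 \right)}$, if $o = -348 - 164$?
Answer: $-431896$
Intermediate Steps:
$o = -512$ ($o = -348 - 164 = -512$)
$Y{\left(J \right)} = -512$
$-431384 + Y{\left(-560 \right)} = -431384 - 512 = -431896$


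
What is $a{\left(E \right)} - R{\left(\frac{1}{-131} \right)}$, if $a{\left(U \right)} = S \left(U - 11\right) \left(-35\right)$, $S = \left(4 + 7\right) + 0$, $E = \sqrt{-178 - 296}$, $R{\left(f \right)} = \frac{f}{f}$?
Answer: $4234 - 385 i \sqrt{474} \approx 4234.0 - 8382.0 i$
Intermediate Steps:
$R{\left(f \right)} = 1$
$E = i \sqrt{474}$ ($E = \sqrt{-474} = i \sqrt{474} \approx 21.772 i$)
$S = 11$ ($S = 11 + 0 = 11$)
$a{\left(U \right)} = 4235 - 385 U$ ($a{\left(U \right)} = 11 \left(U - 11\right) \left(-35\right) = 11 \left(-11 + U\right) \left(-35\right) = \left(-121 + 11 U\right) \left(-35\right) = 4235 - 385 U$)
$a{\left(E \right)} - R{\left(\frac{1}{-131} \right)} = \left(4235 - 385 i \sqrt{474}\right) - 1 = 4234 - 385 i \sqrt{474}$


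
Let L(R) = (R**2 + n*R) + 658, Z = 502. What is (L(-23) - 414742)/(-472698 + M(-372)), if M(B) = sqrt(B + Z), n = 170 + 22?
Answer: 98787027879/111721699537 + 417971*sqrt(130)/223443399074 ≈ 0.88425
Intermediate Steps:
n = 192
L(R) = 658 + R**2 + 192*R (L(R) = (R**2 + 192*R) + 658 = 658 + R**2 + 192*R)
M(B) = sqrt(502 + B) (M(B) = sqrt(B + 502) = sqrt(502 + B))
(L(-23) - 414742)/(-472698 + M(-372)) = ((658 + (-23)**2 + 192*(-23)) - 414742)/(-472698 + sqrt(502 - 372)) = ((658 + 529 - 4416) - 414742)/(-472698 + sqrt(130)) = (-3229 - 414742)/(-472698 + sqrt(130)) = -417971/(-472698 + sqrt(130))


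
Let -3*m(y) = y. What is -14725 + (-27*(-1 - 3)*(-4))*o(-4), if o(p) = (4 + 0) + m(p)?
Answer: -17029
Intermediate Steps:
m(y) = -y/3
o(p) = 4 - p/3 (o(p) = (4 + 0) - p/3 = 4 - p/3)
-14725 + (-27*(-1 - 3)*(-4))*o(-4) = -14725 + (-27*(-1 - 3)*(-4))*(4 - 1/3*(-4)) = -14725 + (-(-108)*(-4))*(4 + 4/3) = -14725 - 27*16*(16/3) = -14725 - 432*16/3 = -14725 - 2304 = -17029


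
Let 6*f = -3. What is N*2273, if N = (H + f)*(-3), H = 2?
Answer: -20457/2 ≈ -10229.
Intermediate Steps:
f = -½ (f = (⅙)*(-3) = -½ ≈ -0.50000)
N = -9/2 (N = (2 - ½)*(-3) = (3/2)*(-3) = -9/2 ≈ -4.5000)
N*2273 = -9/2*2273 = -20457/2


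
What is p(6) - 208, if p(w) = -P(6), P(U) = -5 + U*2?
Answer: -215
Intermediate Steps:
P(U) = -5 + 2*U
p(w) = -7 (p(w) = -(-5 + 2*6) = -(-5 + 12) = -1*7 = -7)
p(6) - 208 = -7 - 208 = -215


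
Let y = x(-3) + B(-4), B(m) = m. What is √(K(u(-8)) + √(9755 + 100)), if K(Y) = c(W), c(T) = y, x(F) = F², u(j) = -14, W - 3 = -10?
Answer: √(5 + 3*√1095) ≈ 10.211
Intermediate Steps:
W = -7 (W = 3 - 10 = -7)
y = 5 (y = (-3)² - 4 = 9 - 4 = 5)
c(T) = 5
K(Y) = 5
√(K(u(-8)) + √(9755 + 100)) = √(5 + √(9755 + 100)) = √(5 + √9855) = √(5 + 3*√1095)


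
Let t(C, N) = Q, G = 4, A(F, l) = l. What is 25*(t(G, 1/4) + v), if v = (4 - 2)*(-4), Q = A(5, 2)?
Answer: -150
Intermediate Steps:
Q = 2
t(C, N) = 2
v = -8 (v = 2*(-4) = -8)
25*(t(G, 1/4) + v) = 25*(2 - 8) = 25*(-6) = -150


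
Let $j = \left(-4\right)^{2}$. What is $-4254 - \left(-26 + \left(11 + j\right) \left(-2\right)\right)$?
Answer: $-4174$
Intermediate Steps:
$j = 16$
$-4254 - \left(-26 + \left(11 + j\right) \left(-2\right)\right) = -4254 - \left(-26 + \left(11 + 16\right) \left(-2\right)\right) = -4254 - \left(-26 + 27 \left(-2\right)\right) = -4254 - \left(-26 - 54\right) = -4254 - -80 = -4254 + 80 = -4174$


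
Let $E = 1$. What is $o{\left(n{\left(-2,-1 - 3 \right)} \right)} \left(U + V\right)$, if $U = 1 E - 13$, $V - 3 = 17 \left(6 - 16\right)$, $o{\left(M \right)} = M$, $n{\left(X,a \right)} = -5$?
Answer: $895$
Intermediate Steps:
$V = -167$ ($V = 3 + 17 \left(6 - 16\right) = 3 + 17 \left(-10\right) = 3 - 170 = -167$)
$U = -12$ ($U = 1 \cdot 1 - 13 = 1 - 13 = -12$)
$o{\left(n{\left(-2,-1 - 3 \right)} \right)} \left(U + V\right) = - 5 \left(-12 - 167\right) = \left(-5\right) \left(-179\right) = 895$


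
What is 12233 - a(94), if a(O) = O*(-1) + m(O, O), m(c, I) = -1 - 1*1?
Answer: 12329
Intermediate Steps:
m(c, I) = -2 (m(c, I) = -1 - 1 = -2)
a(O) = -2 - O (a(O) = O*(-1) - 2 = -O - 2 = -2 - O)
12233 - a(94) = 12233 - (-2 - 1*94) = 12233 - (-2 - 94) = 12233 - 1*(-96) = 12233 + 96 = 12329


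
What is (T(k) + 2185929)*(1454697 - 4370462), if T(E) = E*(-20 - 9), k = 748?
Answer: -6310406496305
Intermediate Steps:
T(E) = -29*E (T(E) = E*(-29) = -29*E)
(T(k) + 2185929)*(1454697 - 4370462) = (-29*748 + 2185929)*(1454697 - 4370462) = (-21692 + 2185929)*(-2915765) = 2164237*(-2915765) = -6310406496305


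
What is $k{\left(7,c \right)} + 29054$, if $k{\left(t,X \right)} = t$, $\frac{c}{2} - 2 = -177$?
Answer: $29061$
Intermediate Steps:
$c = -350$ ($c = 4 + 2 \left(-177\right) = 4 - 354 = -350$)
$k{\left(7,c \right)} + 29054 = 7 + 29054 = 29061$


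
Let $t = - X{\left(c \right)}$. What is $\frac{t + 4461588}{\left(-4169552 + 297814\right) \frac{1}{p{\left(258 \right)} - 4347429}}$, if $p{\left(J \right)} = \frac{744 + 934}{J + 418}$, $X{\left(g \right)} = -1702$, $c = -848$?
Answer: $\frac{19403825302415}{3871738} \approx 5.0117 \cdot 10^{6}$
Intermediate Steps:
$t = 1702$ ($t = \left(-1\right) \left(-1702\right) = 1702$)
$p{\left(J \right)} = \frac{1678}{418 + J}$
$\frac{t + 4461588}{\left(-4169552 + 297814\right) \frac{1}{p{\left(258 \right)} - 4347429}} = \frac{1702 + 4461588}{\left(-4169552 + 297814\right) \frac{1}{\frac{1678}{418 + 258} - 4347429}} = \frac{4463290}{\left(-3871738\right) \frac{1}{\frac{1678}{676} - 4347429}} = \frac{4463290}{\left(-3871738\right) \frac{1}{1678 \cdot \frac{1}{676} - 4347429}} = \frac{4463290}{\left(-3871738\right) \frac{1}{\frac{839}{338} - 4347429}} = \frac{4463290}{\left(-3871738\right) \frac{1}{- \frac{1469430163}{338}}} = \frac{4463290}{\left(-3871738\right) \left(- \frac{338}{1469430163}\right)} = \frac{4463290}{\frac{1308647444}{1469430163}} = 4463290 \cdot \frac{1469430163}{1308647444} = \frac{19403825302415}{3871738}$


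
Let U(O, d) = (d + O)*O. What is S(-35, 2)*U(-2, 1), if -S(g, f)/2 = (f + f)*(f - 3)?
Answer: 16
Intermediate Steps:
S(g, f) = -4*f*(-3 + f) (S(g, f) = -2*(f + f)*(f - 3) = -2*2*f*(-3 + f) = -4*f*(-3 + f))
U(O, d) = O*(O + d) (U(O, d) = (O + d)*O = O*(O + d))
S(-35, 2)*U(-2, 1) = (4*2*(3 - 1*2))*(-2*(-2 + 1)) = (4*2*(3 - 2))*(-2*(-1)) = (4*2*1)*2 = 8*2 = 16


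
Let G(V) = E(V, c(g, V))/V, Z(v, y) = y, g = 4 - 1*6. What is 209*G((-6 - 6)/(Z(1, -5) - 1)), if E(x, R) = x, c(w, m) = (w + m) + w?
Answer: 209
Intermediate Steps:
g = -2 (g = 4 - 6 = -2)
c(w, m) = m + 2*w (c(w, m) = (m + w) + w = m + 2*w)
G(V) = 1 (G(V) = V/V = 1)
209*G((-6 - 6)/(Z(1, -5) - 1)) = 209*1 = 209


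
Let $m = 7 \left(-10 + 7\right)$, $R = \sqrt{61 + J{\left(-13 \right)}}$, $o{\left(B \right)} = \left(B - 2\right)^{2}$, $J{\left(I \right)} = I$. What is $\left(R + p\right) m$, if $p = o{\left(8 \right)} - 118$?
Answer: $1722 - 84 \sqrt{3} \approx 1576.5$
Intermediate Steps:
$o{\left(B \right)} = \left(-2 + B\right)^{2}$
$R = 4 \sqrt{3}$ ($R = \sqrt{61 - 13} = \sqrt{48} = 4 \sqrt{3} \approx 6.9282$)
$m = -21$ ($m = 7 \left(-3\right) = -21$)
$p = -82$ ($p = \left(-2 + 8\right)^{2} - 118 = 6^{2} - 118 = 36 - 118 = -82$)
$\left(R + p\right) m = \left(4 \sqrt{3} - 82\right) \left(-21\right) = \left(-82 + 4 \sqrt{3}\right) \left(-21\right) = 1722 - 84 \sqrt{3}$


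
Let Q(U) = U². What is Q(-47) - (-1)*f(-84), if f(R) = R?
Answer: 2125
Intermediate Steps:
Q(-47) - (-1)*f(-84) = (-47)² - (-1)*(-84) = 2209 - 1*84 = 2209 - 84 = 2125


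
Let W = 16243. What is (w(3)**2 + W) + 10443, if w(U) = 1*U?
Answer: 26695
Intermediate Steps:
w(U) = U
(w(3)**2 + W) + 10443 = (3**2 + 16243) + 10443 = (9 + 16243) + 10443 = 16252 + 10443 = 26695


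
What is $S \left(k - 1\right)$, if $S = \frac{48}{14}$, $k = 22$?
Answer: $72$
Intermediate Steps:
$S = \frac{24}{7}$ ($S = 48 \cdot \frac{1}{14} = \frac{24}{7} \approx 3.4286$)
$S \left(k - 1\right) = \frac{24 \left(22 - 1\right)}{7} = \frac{24}{7} \cdot 21 = 72$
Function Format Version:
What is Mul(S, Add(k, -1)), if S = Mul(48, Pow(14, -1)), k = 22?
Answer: 72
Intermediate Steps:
S = Rational(24, 7) (S = Mul(48, Rational(1, 14)) = Rational(24, 7) ≈ 3.4286)
Mul(S, Add(k, -1)) = Mul(Rational(24, 7), Add(22, -1)) = Mul(Rational(24, 7), 21) = 72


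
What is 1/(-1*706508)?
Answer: -1/706508 ≈ -1.4154e-6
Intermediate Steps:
1/(-1*706508) = 1/(-706508) = -1/706508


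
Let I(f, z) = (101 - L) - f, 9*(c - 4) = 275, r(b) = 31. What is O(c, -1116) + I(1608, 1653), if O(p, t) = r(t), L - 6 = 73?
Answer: -1555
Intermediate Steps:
L = 79 (L = 6 + 73 = 79)
c = 311/9 (c = 4 + (⅑)*275 = 4 + 275/9 = 311/9 ≈ 34.556)
I(f, z) = 22 - f (I(f, z) = (101 - 1*79) - f = (101 - 79) - f = 22 - f)
O(p, t) = 31
O(c, -1116) + I(1608, 1653) = 31 + (22 - 1*1608) = 31 + (22 - 1608) = 31 - 1586 = -1555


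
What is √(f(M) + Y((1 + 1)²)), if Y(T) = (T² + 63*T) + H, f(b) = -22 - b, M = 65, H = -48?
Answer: √133 ≈ 11.533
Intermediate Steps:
Y(T) = -48 + T² + 63*T (Y(T) = (T² + 63*T) - 48 = -48 + T² + 63*T)
√(f(M) + Y((1 + 1)²)) = √((-22 - 1*65) + (-48 + ((1 + 1)²)² + 63*(1 + 1)²)) = √((-22 - 65) + (-48 + (2²)² + 63*2²)) = √(-87 + (-48 + 4² + 63*4)) = √(-87 + (-48 + 16 + 252)) = √(-87 + 220) = √133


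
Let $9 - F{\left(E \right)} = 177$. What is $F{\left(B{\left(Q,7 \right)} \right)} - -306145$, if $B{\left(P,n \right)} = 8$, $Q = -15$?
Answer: $305977$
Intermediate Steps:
$F{\left(E \right)} = -168$ ($F{\left(E \right)} = 9 - 177 = -168$)
$F{\left(B{\left(Q,7 \right)} \right)} - -306145 = -168 - -306145 = -168 + 306145 = 305977$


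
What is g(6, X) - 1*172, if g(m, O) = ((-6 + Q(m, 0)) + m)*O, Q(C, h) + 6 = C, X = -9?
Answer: -172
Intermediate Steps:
Q(C, h) = -6 + C
g(m, O) = O*(-12 + 2*m) (g(m, O) = ((-6 + (-6 + m)) + m)*O = ((-12 + m) + m)*O = (-12 + 2*m)*O = O*(-12 + 2*m))
g(6, X) - 1*172 = 2*(-9)*(-6 + 6) - 1*172 = 2*(-9)*0 - 172 = 0 - 172 = -172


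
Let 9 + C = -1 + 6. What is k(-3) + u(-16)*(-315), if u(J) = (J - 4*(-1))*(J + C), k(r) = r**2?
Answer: -75591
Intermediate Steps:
C = -4 (C = -9 + (-1 + 6) = -9 + 5 = -4)
u(J) = (-4 + J)*(4 + J) (u(J) = (J - 4*(-1))*(J - 4) = (J + 4)*(-4 + J) = (4 + J)*(-4 + J) = (-4 + J)*(4 + J))
k(-3) + u(-16)*(-315) = (-3)**2 + (-16 + (-16)**2)*(-315) = 9 + (-16 + 256)*(-315) = 9 + 240*(-315) = 9 - 75600 = -75591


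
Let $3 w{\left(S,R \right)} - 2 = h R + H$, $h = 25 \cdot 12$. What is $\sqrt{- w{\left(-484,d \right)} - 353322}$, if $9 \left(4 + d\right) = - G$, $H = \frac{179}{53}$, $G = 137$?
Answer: $\frac{i \sqrt{8883783097}}{159} \approx 592.79 i$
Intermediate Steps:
$h = 300$
$H = \frac{179}{53}$ ($H = 179 \cdot \frac{1}{53} = \frac{179}{53} \approx 3.3774$)
$d = - \frac{173}{9}$ ($d = -4 + \frac{\left(-1\right) 137}{9} = -4 + \frac{1}{9} \left(-137\right) = -4 - \frac{137}{9} = - \frac{173}{9} \approx -19.222$)
$w{\left(S,R \right)} = \frac{95}{53} + 100 R$ ($w{\left(S,R \right)} = \frac{2}{3} + \frac{300 R + \frac{179}{53}}{3} = \frac{2}{3} + \frac{\frac{179}{53} + 300 R}{3} = \frac{2}{3} + \left(\frac{179}{159} + 100 R\right) = \frac{95}{53} + 100 R$)
$\sqrt{- w{\left(-484,d \right)} - 353322} = \sqrt{- (\frac{95}{53} + 100 \left(- \frac{173}{9}\right)) - 353322} = \sqrt{- (\frac{95}{53} - \frac{17300}{9}) - 353322} = \sqrt{\left(-1\right) \left(- \frac{916045}{477}\right) - 353322} = \sqrt{\frac{916045}{477} - 353322} = \sqrt{- \frac{167618549}{477}} = \frac{i \sqrt{8883783097}}{159}$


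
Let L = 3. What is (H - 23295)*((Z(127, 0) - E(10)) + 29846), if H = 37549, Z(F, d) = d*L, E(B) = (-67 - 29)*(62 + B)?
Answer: 523948532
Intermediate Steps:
E(B) = -5952 - 96*B (E(B) = -96*(62 + B) = -5952 - 96*B)
Z(F, d) = 3*d (Z(F, d) = d*3 = 3*d)
(H - 23295)*((Z(127, 0) - E(10)) + 29846) = (37549 - 23295)*((3*0 - (-5952 - 96*10)) + 29846) = 14254*((0 - (-5952 - 960)) + 29846) = 14254*((0 - 1*(-6912)) + 29846) = 14254*((0 + 6912) + 29846) = 14254*(6912 + 29846) = 14254*36758 = 523948532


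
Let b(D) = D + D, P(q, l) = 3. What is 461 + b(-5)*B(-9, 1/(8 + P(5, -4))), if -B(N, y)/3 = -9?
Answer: 191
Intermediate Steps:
b(D) = 2*D
B(N, y) = 27 (B(N, y) = -3*(-9) = 27)
461 + b(-5)*B(-9, 1/(8 + P(5, -4))) = 461 + (2*(-5))*27 = 461 - 10*27 = 461 - 270 = 191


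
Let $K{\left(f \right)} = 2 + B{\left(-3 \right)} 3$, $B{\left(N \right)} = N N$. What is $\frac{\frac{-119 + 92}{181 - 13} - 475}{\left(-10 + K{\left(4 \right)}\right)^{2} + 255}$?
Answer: $- \frac{2419}{3136} \approx -0.77137$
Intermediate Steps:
$B{\left(N \right)} = N^{2}$
$K{\left(f \right)} = 29$ ($K{\left(f \right)} = 2 + \left(-3\right)^{2} \cdot 3 = 2 + 9 \cdot 3 = 2 + 27 = 29$)
$\frac{\frac{-119 + 92}{181 - 13} - 475}{\left(-10 + K{\left(4 \right)}\right)^{2} + 255} = \frac{\frac{-119 + 92}{181 - 13} - 475}{\left(-10 + 29\right)^{2} + 255} = \frac{- \frac{27}{168} - 475}{19^{2} + 255} = \frac{\left(-27\right) \frac{1}{168} - 475}{361 + 255} = \frac{- \frac{9}{56} - 475}{616} = \left(- \frac{26609}{56}\right) \frac{1}{616} = - \frac{2419}{3136}$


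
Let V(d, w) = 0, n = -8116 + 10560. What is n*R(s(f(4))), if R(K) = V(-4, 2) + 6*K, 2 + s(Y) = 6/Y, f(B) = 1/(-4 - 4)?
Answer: -733200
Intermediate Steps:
f(B) = -1/8 (f(B) = 1/(-8) = -1/8)
n = 2444
s(Y) = -2 + 6/Y
R(K) = 6*K (R(K) = 0 + 6*K = 6*K)
n*R(s(f(4))) = 2444*(6*(-2 + 6/(-1/8))) = 2444*(6*(-2 + 6*(-8))) = 2444*(6*(-2 - 48)) = 2444*(6*(-50)) = 2444*(-300) = -733200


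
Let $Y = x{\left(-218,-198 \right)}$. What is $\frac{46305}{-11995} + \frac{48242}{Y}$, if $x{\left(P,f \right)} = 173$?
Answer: $\frac{114130405}{415027} \approx 275.0$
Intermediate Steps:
$Y = 173$
$\frac{46305}{-11995} + \frac{48242}{Y} = \frac{46305}{-11995} + \frac{48242}{173} = 46305 \left(- \frac{1}{11995}\right) + 48242 \cdot \frac{1}{173} = - \frac{9261}{2399} + \frac{48242}{173} = \frac{114130405}{415027}$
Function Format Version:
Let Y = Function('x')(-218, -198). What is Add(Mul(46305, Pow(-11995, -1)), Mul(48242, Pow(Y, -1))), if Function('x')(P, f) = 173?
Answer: Rational(114130405, 415027) ≈ 275.00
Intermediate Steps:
Y = 173
Add(Mul(46305, Pow(-11995, -1)), Mul(48242, Pow(Y, -1))) = Add(Mul(46305, Pow(-11995, -1)), Mul(48242, Pow(173, -1))) = Add(Mul(46305, Rational(-1, 11995)), Mul(48242, Rational(1, 173))) = Add(Rational(-9261, 2399), Rational(48242, 173)) = Rational(114130405, 415027)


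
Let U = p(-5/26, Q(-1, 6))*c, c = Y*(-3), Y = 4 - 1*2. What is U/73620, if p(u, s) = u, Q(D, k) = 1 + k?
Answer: 1/63804 ≈ 1.5673e-5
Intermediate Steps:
Y = 2 (Y = 4 - 2 = 2)
c = -6 (c = 2*(-3) = -6)
U = 15/13 (U = -5/26*(-6) = 15/13 ≈ 1.1538)
U/73620 = (15/13)/73620 = (15/13)*(1/73620) = 1/63804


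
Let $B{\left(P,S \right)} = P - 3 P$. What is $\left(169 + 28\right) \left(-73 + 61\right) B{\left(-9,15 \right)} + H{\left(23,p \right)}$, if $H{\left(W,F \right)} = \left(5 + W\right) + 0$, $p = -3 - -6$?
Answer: $-42524$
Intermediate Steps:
$B{\left(P,S \right)} = - 2 P$
$p = 3$ ($p = -3 + 6 = 3$)
$H{\left(W,F \right)} = 5 + W$
$\left(169 + 28\right) \left(-73 + 61\right) B{\left(-9,15 \right)} + H{\left(23,p \right)} = \left(169 + 28\right) \left(-73 + 61\right) \left(\left(-2\right) \left(-9\right)\right) + \left(5 + 23\right) = 197 \left(-12\right) 18 + 28 = \left(-2364\right) 18 + 28 = -42552 + 28 = -42524$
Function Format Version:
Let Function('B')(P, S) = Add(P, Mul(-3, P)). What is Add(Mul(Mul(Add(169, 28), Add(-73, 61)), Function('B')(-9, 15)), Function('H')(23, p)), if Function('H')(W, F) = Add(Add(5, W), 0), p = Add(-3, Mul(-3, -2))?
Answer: -42524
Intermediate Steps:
Function('B')(P, S) = Mul(-2, P)
p = 3 (p = Add(-3, 6) = 3)
Function('H')(W, F) = Add(5, W)
Add(Mul(Mul(Add(169, 28), Add(-73, 61)), Function('B')(-9, 15)), Function('H')(23, p)) = Add(Mul(Mul(Add(169, 28), Add(-73, 61)), Mul(-2, -9)), Add(5, 23)) = Add(Mul(Mul(197, -12), 18), 28) = Add(Mul(-2364, 18), 28) = Add(-42552, 28) = -42524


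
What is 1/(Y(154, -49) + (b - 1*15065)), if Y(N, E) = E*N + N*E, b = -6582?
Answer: -1/36739 ≈ -2.7219e-5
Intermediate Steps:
Y(N, E) = 2*E*N (Y(N, E) = E*N + E*N = 2*E*N)
1/(Y(154, -49) + (b - 1*15065)) = 1/(2*(-49)*154 + (-6582 - 1*15065)) = 1/(-15092 + (-6582 - 15065)) = 1/(-15092 - 21647) = 1/(-36739) = -1/36739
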